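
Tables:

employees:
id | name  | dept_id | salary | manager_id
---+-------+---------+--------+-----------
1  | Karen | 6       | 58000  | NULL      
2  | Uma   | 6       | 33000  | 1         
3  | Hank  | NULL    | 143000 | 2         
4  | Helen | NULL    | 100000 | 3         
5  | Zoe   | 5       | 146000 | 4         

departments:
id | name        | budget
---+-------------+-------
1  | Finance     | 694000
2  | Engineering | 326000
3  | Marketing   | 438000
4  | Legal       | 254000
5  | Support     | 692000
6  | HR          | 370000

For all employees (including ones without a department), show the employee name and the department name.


LEFT JOIN keeps every row from employees (the left table); where dept_id has no match in departments, the department columns become NULL. Walk through each employee:
  - employee 1 (Karen): dept_id=6 -> matches HR
  - employee 2 (Uma): dept_id=6 -> matches HR
  - employee 3 (Hank): dept_id=NULL, no match -> kept with NULL
  - employee 4 (Helen): dept_id=NULL, no match -> kept with NULL
  - employee 5 (Zoe): dept_id=5 -> matches Support
All 5 rows appear; 2 have NULL department.

SQL:
SELECT a.name, b.name AS department
FROM employees a
LEFT JOIN departments b ON a.dept_id = b.id

Result:
name  | department
------+-----------
Karen | HR        
Uma   | HR        
Hank  | NULL      
Helen | NULL      
Zoe   | Support   


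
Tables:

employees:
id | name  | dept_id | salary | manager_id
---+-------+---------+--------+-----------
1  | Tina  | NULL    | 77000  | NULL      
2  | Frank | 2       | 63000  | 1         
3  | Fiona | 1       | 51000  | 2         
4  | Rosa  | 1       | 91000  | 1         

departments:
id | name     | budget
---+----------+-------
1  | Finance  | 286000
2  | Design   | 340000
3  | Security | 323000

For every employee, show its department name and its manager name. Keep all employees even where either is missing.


Two LEFT JOINs from the same base table employees: one to departments via dept_id, one to employees itself via manager_id. Both are LEFT so every employee is preserved.
Match against departments:
  - employee 1 (Tina): dept_id=NULL, no match -> kept with NULL
  - employee 2 (Frank): dept_id=2 -> matches Design
  - employee 3 (Fiona): dept_id=1 -> matches Finance
  - employee 4 (Rosa): dept_id=1 -> matches Finance
Match against employees (self):
  - employee 1 (Tina): manager_id=NULL -> NULL
  - employee 2 (Frank): manager_id=1 -> Tina
  - employee 3 (Fiona): manager_id=2 -> Frank
  - employee 4 (Rosa): manager_id=1 -> Tina

SQL:
SELECT a.name, b.name AS department, c.name AS manager
FROM employees a
LEFT JOIN departments b ON a.dept_id = b.id
LEFT JOIN employees c ON a.manager_id = c.id

Result:
name  | department | manager
------+------------+--------
Tina  | NULL       | NULL   
Frank | Design     | Tina   
Fiona | Finance    | Frank  
Rosa  | Finance    | Tina   


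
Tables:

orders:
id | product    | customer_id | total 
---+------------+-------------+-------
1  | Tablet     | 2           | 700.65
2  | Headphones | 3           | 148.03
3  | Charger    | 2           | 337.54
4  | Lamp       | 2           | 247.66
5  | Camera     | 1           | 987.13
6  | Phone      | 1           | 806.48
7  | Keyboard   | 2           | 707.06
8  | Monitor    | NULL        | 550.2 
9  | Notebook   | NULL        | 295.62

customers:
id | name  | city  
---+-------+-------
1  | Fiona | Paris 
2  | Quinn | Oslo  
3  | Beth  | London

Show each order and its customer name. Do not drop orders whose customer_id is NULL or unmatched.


LEFT JOIN keeps every row from orders (the left table); where customer_id has no match in customers, the customer columns become NULL. Walk through each order:
  - order 1 (Tablet): customer_id=2 -> matches Quinn
  - order 2 (Headphones): customer_id=3 -> matches Beth
  - order 3 (Charger): customer_id=2 -> matches Quinn
  - order 4 (Lamp): customer_id=2 -> matches Quinn
  - order 5 (Camera): customer_id=1 -> matches Fiona
  - order 6 (Phone): customer_id=1 -> matches Fiona
  - order 7 (Keyboard): customer_id=2 -> matches Quinn
  - order 8 (Monitor): customer_id=NULL, no match -> kept with NULL
  - order 9 (Notebook): customer_id=NULL, no match -> kept with NULL
All 9 rows appear; 2 have NULL customer.

SQL:
SELECT a.product, b.name AS customer
FROM orders a
LEFT JOIN customers b ON a.customer_id = b.id

Result:
product    | customer
-----------+---------
Tablet     | Quinn   
Headphones | Beth    
Charger    | Quinn   
Lamp       | Quinn   
Camera     | Fiona   
Phone      | Fiona   
Keyboard   | Quinn   
Monitor    | NULL    
Notebook   | NULL    


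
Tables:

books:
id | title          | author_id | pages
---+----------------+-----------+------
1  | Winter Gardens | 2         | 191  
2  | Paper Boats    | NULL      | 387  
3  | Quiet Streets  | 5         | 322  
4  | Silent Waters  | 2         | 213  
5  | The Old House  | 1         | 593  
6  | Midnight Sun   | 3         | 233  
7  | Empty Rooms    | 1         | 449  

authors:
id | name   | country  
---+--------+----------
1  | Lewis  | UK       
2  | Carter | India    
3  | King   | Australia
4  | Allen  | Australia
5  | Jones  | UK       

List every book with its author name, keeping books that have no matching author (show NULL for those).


LEFT JOIN keeps every row from books (the left table); where author_id has no match in authors, the author columns become NULL. Walk through each book:
  - book 1 (Winter Gardens): author_id=2 -> matches Carter
  - book 2 (Paper Boats): author_id=NULL, no match -> kept with NULL
  - book 3 (Quiet Streets): author_id=5 -> matches Jones
  - book 4 (Silent Waters): author_id=2 -> matches Carter
  - book 5 (The Old House): author_id=1 -> matches Lewis
  - book 6 (Midnight Sun): author_id=3 -> matches King
  - book 7 (Empty Rooms): author_id=1 -> matches Lewis
All 7 rows appear; 1 has NULL author.

SQL:
SELECT a.title, b.name AS author
FROM books a
LEFT JOIN authors b ON a.author_id = b.id

Result:
title          | author
---------------+-------
Winter Gardens | Carter
Paper Boats    | NULL  
Quiet Streets  | Jones 
Silent Waters  | Carter
The Old House  | Lewis 
Midnight Sun   | King  
Empty Rooms    | Lewis 


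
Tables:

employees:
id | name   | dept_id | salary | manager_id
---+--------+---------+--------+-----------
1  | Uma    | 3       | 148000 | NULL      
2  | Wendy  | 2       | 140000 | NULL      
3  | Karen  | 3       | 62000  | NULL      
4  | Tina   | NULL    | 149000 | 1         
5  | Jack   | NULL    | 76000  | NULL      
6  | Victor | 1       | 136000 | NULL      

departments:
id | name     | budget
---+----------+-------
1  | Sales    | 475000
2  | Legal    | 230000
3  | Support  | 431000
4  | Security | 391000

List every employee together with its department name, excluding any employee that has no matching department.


INNER JOIN keeps only employees rows whose dept_id matches an id in departments. Walk through each employee:
  - employee 1 (Uma): dept_id=3 -> matches Support
  - employee 2 (Wendy): dept_id=2 -> matches Legal
  - employee 3 (Karen): dept_id=3 -> matches Support
  - employee 4 (Tina): dept_id=NULL, no match -> dropped
  - employee 5 (Jack): dept_id=NULL, no match -> dropped
  - employee 6 (Victor): dept_id=1 -> matches Sales
So 2 of 6 rows are dropped.

SQL:
SELECT a.name, b.name AS department
FROM employees a
INNER JOIN departments b ON a.dept_id = b.id

Result:
name   | department
-------+-----------
Uma    | Support   
Wendy  | Legal     
Karen  | Support   
Victor | Sales     


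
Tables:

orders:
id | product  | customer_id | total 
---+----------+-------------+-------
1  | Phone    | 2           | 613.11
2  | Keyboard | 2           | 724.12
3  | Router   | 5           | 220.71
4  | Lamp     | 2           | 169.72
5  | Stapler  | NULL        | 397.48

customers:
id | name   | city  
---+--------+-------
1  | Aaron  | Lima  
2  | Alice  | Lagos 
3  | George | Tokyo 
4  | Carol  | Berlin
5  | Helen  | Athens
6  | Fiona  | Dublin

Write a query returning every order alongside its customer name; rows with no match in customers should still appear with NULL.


LEFT JOIN keeps every row from orders (the left table); where customer_id has no match in customers, the customer columns become NULL. Walk through each order:
  - order 1 (Phone): customer_id=2 -> matches Alice
  - order 2 (Keyboard): customer_id=2 -> matches Alice
  - order 3 (Router): customer_id=5 -> matches Helen
  - order 4 (Lamp): customer_id=2 -> matches Alice
  - order 5 (Stapler): customer_id=NULL, no match -> kept with NULL
All 5 rows appear; 1 has NULL customer.

SQL:
SELECT a.product, b.name AS customer
FROM orders a
LEFT JOIN customers b ON a.customer_id = b.id

Result:
product  | customer
---------+---------
Phone    | Alice   
Keyboard | Alice   
Router   | Helen   
Lamp     | Alice   
Stapler  | NULL    


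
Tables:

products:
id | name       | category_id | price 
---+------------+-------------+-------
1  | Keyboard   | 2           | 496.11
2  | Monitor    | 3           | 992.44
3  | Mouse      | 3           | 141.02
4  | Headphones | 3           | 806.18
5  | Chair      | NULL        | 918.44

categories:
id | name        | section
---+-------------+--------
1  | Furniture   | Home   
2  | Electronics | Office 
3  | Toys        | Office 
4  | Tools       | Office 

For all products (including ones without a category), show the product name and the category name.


LEFT JOIN keeps every row from products (the left table); where category_id has no match in categories, the category columns become NULL. Walk through each product:
  - product 1 (Keyboard): category_id=2 -> matches Electronics
  - product 2 (Monitor): category_id=3 -> matches Toys
  - product 3 (Mouse): category_id=3 -> matches Toys
  - product 4 (Headphones): category_id=3 -> matches Toys
  - product 5 (Chair): category_id=NULL, no match -> kept with NULL
All 5 rows appear; 1 has NULL category.

SQL:
SELECT a.name, b.name AS category
FROM products a
LEFT JOIN categories b ON a.category_id = b.id

Result:
name       | category   
-----------+------------
Keyboard   | Electronics
Monitor    | Toys       
Mouse      | Toys       
Headphones | Toys       
Chair      | NULL       


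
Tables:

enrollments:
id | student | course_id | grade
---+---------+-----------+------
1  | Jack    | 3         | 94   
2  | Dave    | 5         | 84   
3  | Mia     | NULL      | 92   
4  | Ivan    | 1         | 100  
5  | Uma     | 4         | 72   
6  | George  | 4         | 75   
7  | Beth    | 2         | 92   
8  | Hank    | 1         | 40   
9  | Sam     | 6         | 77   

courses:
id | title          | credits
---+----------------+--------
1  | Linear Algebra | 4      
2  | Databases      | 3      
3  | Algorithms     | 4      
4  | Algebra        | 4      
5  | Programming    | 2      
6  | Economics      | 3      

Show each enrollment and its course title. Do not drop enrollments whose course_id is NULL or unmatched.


LEFT JOIN keeps every row from enrollments (the left table); where course_id has no match in courses, the course columns become NULL. Walk through each enrollment:
  - enrollment 1 (Jack): course_id=3 -> matches Algorithms
  - enrollment 2 (Dave): course_id=5 -> matches Programming
  - enrollment 3 (Mia): course_id=NULL, no match -> kept with NULL
  - enrollment 4 (Ivan): course_id=1 -> matches Linear Algebra
  - enrollment 5 (Uma): course_id=4 -> matches Algebra
  - enrollment 6 (George): course_id=4 -> matches Algebra
  - enrollment 7 (Beth): course_id=2 -> matches Databases
  - enrollment 8 (Hank): course_id=1 -> matches Linear Algebra
  - enrollment 9 (Sam): course_id=6 -> matches Economics
All 9 rows appear; 1 has NULL course.

SQL:
SELECT a.student, b.title AS course
FROM enrollments a
LEFT JOIN courses b ON a.course_id = b.id

Result:
student | course        
--------+---------------
Jack    | Algorithms    
Dave    | Programming   
Mia     | NULL          
Ivan    | Linear Algebra
Uma     | Algebra       
George  | Algebra       
Beth    | Databases     
Hank    | Linear Algebra
Sam     | Economics     


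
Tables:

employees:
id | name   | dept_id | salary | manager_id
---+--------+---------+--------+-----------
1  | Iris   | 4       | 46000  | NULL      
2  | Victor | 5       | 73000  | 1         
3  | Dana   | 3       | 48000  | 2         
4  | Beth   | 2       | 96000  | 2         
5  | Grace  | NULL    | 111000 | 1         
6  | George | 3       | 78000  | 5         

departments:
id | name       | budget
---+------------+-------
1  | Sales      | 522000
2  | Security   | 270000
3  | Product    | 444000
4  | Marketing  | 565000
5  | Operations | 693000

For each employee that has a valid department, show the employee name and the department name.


INNER JOIN keeps only employees rows whose dept_id matches an id in departments. Walk through each employee:
  - employee 1 (Iris): dept_id=4 -> matches Marketing
  - employee 2 (Victor): dept_id=5 -> matches Operations
  - employee 3 (Dana): dept_id=3 -> matches Product
  - employee 4 (Beth): dept_id=2 -> matches Security
  - employee 5 (Grace): dept_id=NULL, no match -> dropped
  - employee 6 (George): dept_id=3 -> matches Product
So 1 of 6 rows is dropped.

SQL:
SELECT a.name, b.name AS department
FROM employees a
INNER JOIN departments b ON a.dept_id = b.id

Result:
name   | department
-------+-----------
Iris   | Marketing 
Victor | Operations
Dana   | Product   
Beth   | Security  
George | Product   


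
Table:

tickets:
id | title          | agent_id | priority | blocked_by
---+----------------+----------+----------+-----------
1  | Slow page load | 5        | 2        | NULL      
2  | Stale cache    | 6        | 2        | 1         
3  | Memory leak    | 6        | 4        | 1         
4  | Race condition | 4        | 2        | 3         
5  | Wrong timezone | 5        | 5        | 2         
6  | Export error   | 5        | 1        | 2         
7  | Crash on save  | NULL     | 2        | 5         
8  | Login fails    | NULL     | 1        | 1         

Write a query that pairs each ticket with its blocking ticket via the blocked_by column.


This is a self-join: tickets is joined to a second copy of itself, matching each row's blocked_by to another row's id. Use LEFT JOIN so rows with blocked_by=NULL are kept.
  - ticket 1 (Slow page load): blocked_by=NULL -> NULL
  - ticket 2 (Stale cache): blocked_by=1 -> Slow page load
  - ticket 3 (Memory leak): blocked_by=1 -> Slow page load
  - ticket 4 (Race condition): blocked_by=3 -> Memory leak
  - ticket 5 (Wrong timezone): blocked_by=2 -> Stale cache
  - ticket 6 (Export error): blocked_by=2 -> Stale cache
  - ticket 7 (Crash on save): blocked_by=5 -> Wrong timezone
  - ticket 8 (Login fails): blocked_by=1 -> Slow page load

SQL:
SELECT a.title AS item, b.title AS blocked_by
FROM tickets a
LEFT JOIN tickets b ON a.blocked_by = b.id

Result:
item           | blocked_by    
---------------+---------------
Slow page load | NULL          
Stale cache    | Slow page load
Memory leak    | Slow page load
Race condition | Memory leak   
Wrong timezone | Stale cache   
Export error   | Stale cache   
Crash on save  | Wrong timezone
Login fails    | Slow page load


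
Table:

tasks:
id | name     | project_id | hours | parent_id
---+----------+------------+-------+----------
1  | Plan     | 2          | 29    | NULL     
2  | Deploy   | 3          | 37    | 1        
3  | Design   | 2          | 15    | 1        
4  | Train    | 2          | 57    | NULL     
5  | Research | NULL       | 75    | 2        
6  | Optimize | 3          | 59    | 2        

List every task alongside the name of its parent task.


This is a self-join: tasks is joined to a second copy of itself, matching each row's parent_id to another row's id. Use LEFT JOIN so rows with parent_id=NULL are kept.
  - task 1 (Plan): parent_id=NULL -> NULL
  - task 2 (Deploy): parent_id=1 -> Plan
  - task 3 (Design): parent_id=1 -> Plan
  - task 4 (Train): parent_id=NULL -> NULL
  - task 5 (Research): parent_id=2 -> Deploy
  - task 6 (Optimize): parent_id=2 -> Deploy

SQL:
SELECT a.name AS item, b.name AS parent
FROM tasks a
LEFT JOIN tasks b ON a.parent_id = b.id

Result:
item     | parent
---------+-------
Plan     | NULL  
Deploy   | Plan  
Design   | Plan  
Train    | NULL  
Research | Deploy
Optimize | Deploy


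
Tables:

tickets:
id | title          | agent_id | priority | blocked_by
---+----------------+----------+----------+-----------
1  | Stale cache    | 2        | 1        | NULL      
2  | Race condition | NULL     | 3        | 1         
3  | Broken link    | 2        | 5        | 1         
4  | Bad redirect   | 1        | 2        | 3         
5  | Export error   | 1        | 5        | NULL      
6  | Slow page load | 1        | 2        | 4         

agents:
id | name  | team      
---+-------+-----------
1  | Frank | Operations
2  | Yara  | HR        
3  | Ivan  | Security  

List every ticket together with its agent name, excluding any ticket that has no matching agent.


INNER JOIN keeps only tickets rows whose agent_id matches an id in agents. Walk through each ticket:
  - ticket 1 (Stale cache): agent_id=2 -> matches Yara
  - ticket 2 (Race condition): agent_id=NULL, no match -> dropped
  - ticket 3 (Broken link): agent_id=2 -> matches Yara
  - ticket 4 (Bad redirect): agent_id=1 -> matches Frank
  - ticket 5 (Export error): agent_id=1 -> matches Frank
  - ticket 6 (Slow page load): agent_id=1 -> matches Frank
So 1 of 6 rows is dropped.

SQL:
SELECT a.title, b.name AS agent
FROM tickets a
INNER JOIN agents b ON a.agent_id = b.id

Result:
title          | agent
---------------+------
Stale cache    | Yara 
Broken link    | Yara 
Bad redirect   | Frank
Export error   | Frank
Slow page load | Frank


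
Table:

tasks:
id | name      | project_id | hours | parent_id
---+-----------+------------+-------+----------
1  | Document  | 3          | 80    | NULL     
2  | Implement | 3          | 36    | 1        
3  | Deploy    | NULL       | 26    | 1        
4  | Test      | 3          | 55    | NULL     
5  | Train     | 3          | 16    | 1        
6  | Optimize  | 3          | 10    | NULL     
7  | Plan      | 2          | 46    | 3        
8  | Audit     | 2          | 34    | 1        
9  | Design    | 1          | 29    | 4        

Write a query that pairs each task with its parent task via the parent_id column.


This is a self-join: tasks is joined to a second copy of itself, matching each row's parent_id to another row's id. Use LEFT JOIN so rows with parent_id=NULL are kept.
  - task 1 (Document): parent_id=NULL -> NULL
  - task 2 (Implement): parent_id=1 -> Document
  - task 3 (Deploy): parent_id=1 -> Document
  - task 4 (Test): parent_id=NULL -> NULL
  - task 5 (Train): parent_id=1 -> Document
  - task 6 (Optimize): parent_id=NULL -> NULL
  - task 7 (Plan): parent_id=3 -> Deploy
  - task 8 (Audit): parent_id=1 -> Document
  - task 9 (Design): parent_id=4 -> Test

SQL:
SELECT a.name AS item, b.name AS parent
FROM tasks a
LEFT JOIN tasks b ON a.parent_id = b.id

Result:
item      | parent  
----------+---------
Document  | NULL    
Implement | Document
Deploy    | Document
Test      | NULL    
Train     | Document
Optimize  | NULL    
Plan      | Deploy  
Audit     | Document
Design    | Test    


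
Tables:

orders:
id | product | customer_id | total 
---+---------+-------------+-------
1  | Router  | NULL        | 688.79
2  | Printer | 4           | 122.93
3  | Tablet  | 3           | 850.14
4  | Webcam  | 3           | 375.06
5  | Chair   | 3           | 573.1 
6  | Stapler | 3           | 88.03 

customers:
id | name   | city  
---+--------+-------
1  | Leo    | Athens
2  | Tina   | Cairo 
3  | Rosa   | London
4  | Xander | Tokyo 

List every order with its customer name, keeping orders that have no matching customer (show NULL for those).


LEFT JOIN keeps every row from orders (the left table); where customer_id has no match in customers, the customer columns become NULL. Walk through each order:
  - order 1 (Router): customer_id=NULL, no match -> kept with NULL
  - order 2 (Printer): customer_id=4 -> matches Xander
  - order 3 (Tablet): customer_id=3 -> matches Rosa
  - order 4 (Webcam): customer_id=3 -> matches Rosa
  - order 5 (Chair): customer_id=3 -> matches Rosa
  - order 6 (Stapler): customer_id=3 -> matches Rosa
All 6 rows appear; 1 has NULL customer.

SQL:
SELECT a.product, b.name AS customer
FROM orders a
LEFT JOIN customers b ON a.customer_id = b.id

Result:
product | customer
--------+---------
Router  | NULL    
Printer | Xander  
Tablet  | Rosa    
Webcam  | Rosa    
Chair   | Rosa    
Stapler | Rosa    


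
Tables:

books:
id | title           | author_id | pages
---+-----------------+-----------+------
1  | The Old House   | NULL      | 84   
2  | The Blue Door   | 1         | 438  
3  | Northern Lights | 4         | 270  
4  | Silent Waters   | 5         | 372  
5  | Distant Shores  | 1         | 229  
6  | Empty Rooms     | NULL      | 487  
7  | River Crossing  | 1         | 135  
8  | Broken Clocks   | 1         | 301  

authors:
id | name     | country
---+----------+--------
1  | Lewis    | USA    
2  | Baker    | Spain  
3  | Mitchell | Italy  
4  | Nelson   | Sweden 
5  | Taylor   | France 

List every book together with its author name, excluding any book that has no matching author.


INNER JOIN keeps only books rows whose author_id matches an id in authors. Walk through each book:
  - book 1 (The Old House): author_id=NULL, no match -> dropped
  - book 2 (The Blue Door): author_id=1 -> matches Lewis
  - book 3 (Northern Lights): author_id=4 -> matches Nelson
  - book 4 (Silent Waters): author_id=5 -> matches Taylor
  - book 5 (Distant Shores): author_id=1 -> matches Lewis
  - book 6 (Empty Rooms): author_id=NULL, no match -> dropped
  - book 7 (River Crossing): author_id=1 -> matches Lewis
  - book 8 (Broken Clocks): author_id=1 -> matches Lewis
So 2 of 8 rows are dropped.

SQL:
SELECT a.title, b.name AS author
FROM books a
INNER JOIN authors b ON a.author_id = b.id

Result:
title           | author
----------------+-------
The Blue Door   | Lewis 
Northern Lights | Nelson
Silent Waters   | Taylor
Distant Shores  | Lewis 
River Crossing  | Lewis 
Broken Clocks   | Lewis 


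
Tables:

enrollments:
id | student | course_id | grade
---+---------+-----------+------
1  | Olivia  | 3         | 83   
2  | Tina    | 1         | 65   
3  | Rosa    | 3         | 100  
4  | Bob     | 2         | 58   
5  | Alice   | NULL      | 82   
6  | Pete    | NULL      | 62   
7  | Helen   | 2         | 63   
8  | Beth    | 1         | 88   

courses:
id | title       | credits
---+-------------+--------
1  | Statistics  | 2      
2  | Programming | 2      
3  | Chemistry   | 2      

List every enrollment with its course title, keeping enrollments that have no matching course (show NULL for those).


LEFT JOIN keeps every row from enrollments (the left table); where course_id has no match in courses, the course columns become NULL. Walk through each enrollment:
  - enrollment 1 (Olivia): course_id=3 -> matches Chemistry
  - enrollment 2 (Tina): course_id=1 -> matches Statistics
  - enrollment 3 (Rosa): course_id=3 -> matches Chemistry
  - enrollment 4 (Bob): course_id=2 -> matches Programming
  - enrollment 5 (Alice): course_id=NULL, no match -> kept with NULL
  - enrollment 6 (Pete): course_id=NULL, no match -> kept with NULL
  - enrollment 7 (Helen): course_id=2 -> matches Programming
  - enrollment 8 (Beth): course_id=1 -> matches Statistics
All 8 rows appear; 2 have NULL course.

SQL:
SELECT a.student, b.title AS course
FROM enrollments a
LEFT JOIN courses b ON a.course_id = b.id

Result:
student | course     
--------+------------
Olivia  | Chemistry  
Tina    | Statistics 
Rosa    | Chemistry  
Bob     | Programming
Alice   | NULL       
Pete    | NULL       
Helen   | Programming
Beth    | Statistics 


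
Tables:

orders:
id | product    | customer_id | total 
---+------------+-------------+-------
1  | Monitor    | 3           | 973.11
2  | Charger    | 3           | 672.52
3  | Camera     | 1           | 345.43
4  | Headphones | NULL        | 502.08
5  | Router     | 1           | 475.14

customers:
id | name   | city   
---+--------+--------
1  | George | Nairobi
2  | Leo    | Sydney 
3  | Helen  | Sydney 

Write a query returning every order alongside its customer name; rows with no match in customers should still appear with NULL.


LEFT JOIN keeps every row from orders (the left table); where customer_id has no match in customers, the customer columns become NULL. Walk through each order:
  - order 1 (Monitor): customer_id=3 -> matches Helen
  - order 2 (Charger): customer_id=3 -> matches Helen
  - order 3 (Camera): customer_id=1 -> matches George
  - order 4 (Headphones): customer_id=NULL, no match -> kept with NULL
  - order 5 (Router): customer_id=1 -> matches George
All 5 rows appear; 1 has NULL customer.

SQL:
SELECT a.product, b.name AS customer
FROM orders a
LEFT JOIN customers b ON a.customer_id = b.id

Result:
product    | customer
-----------+---------
Monitor    | Helen   
Charger    | Helen   
Camera     | George  
Headphones | NULL    
Router     | George  


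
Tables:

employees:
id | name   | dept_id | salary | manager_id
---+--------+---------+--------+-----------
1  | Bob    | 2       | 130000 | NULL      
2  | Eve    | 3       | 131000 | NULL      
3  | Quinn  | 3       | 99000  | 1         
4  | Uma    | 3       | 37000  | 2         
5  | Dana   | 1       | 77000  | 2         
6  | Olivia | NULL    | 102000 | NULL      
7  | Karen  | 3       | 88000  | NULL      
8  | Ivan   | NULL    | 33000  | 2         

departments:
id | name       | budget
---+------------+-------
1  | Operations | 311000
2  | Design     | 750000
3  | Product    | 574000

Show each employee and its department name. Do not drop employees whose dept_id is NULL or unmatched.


LEFT JOIN keeps every row from employees (the left table); where dept_id has no match in departments, the department columns become NULL. Walk through each employee:
  - employee 1 (Bob): dept_id=2 -> matches Design
  - employee 2 (Eve): dept_id=3 -> matches Product
  - employee 3 (Quinn): dept_id=3 -> matches Product
  - employee 4 (Uma): dept_id=3 -> matches Product
  - employee 5 (Dana): dept_id=1 -> matches Operations
  - employee 6 (Olivia): dept_id=NULL, no match -> kept with NULL
  - employee 7 (Karen): dept_id=3 -> matches Product
  - employee 8 (Ivan): dept_id=NULL, no match -> kept with NULL
All 8 rows appear; 2 have NULL department.

SQL:
SELECT a.name, b.name AS department
FROM employees a
LEFT JOIN departments b ON a.dept_id = b.id

Result:
name   | department
-------+-----------
Bob    | Design    
Eve    | Product   
Quinn  | Product   
Uma    | Product   
Dana   | Operations
Olivia | NULL      
Karen  | Product   
Ivan   | NULL      


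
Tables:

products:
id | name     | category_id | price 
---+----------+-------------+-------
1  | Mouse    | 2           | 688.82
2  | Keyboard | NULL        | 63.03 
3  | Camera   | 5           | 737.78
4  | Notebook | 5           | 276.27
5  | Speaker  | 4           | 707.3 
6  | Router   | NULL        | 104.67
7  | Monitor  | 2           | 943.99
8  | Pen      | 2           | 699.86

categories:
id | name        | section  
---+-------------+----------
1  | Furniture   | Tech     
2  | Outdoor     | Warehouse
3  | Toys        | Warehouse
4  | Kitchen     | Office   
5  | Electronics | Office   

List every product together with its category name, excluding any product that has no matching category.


INNER JOIN keeps only products rows whose category_id matches an id in categories. Walk through each product:
  - product 1 (Mouse): category_id=2 -> matches Outdoor
  - product 2 (Keyboard): category_id=NULL, no match -> dropped
  - product 3 (Camera): category_id=5 -> matches Electronics
  - product 4 (Notebook): category_id=5 -> matches Electronics
  - product 5 (Speaker): category_id=4 -> matches Kitchen
  - product 6 (Router): category_id=NULL, no match -> dropped
  - product 7 (Monitor): category_id=2 -> matches Outdoor
  - product 8 (Pen): category_id=2 -> matches Outdoor
So 2 of 8 rows are dropped.

SQL:
SELECT a.name, b.name AS category
FROM products a
INNER JOIN categories b ON a.category_id = b.id

Result:
name     | category   
---------+------------
Mouse    | Outdoor    
Camera   | Electronics
Notebook | Electronics
Speaker  | Kitchen    
Monitor  | Outdoor    
Pen      | Outdoor    


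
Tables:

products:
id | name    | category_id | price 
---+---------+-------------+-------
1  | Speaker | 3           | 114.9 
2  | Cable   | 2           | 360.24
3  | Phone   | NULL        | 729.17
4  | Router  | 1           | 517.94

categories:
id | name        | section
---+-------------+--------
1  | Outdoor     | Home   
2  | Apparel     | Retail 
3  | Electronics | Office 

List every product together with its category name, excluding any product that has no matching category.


INNER JOIN keeps only products rows whose category_id matches an id in categories. Walk through each product:
  - product 1 (Speaker): category_id=3 -> matches Electronics
  - product 2 (Cable): category_id=2 -> matches Apparel
  - product 3 (Phone): category_id=NULL, no match -> dropped
  - product 4 (Router): category_id=1 -> matches Outdoor
So 1 of 4 rows is dropped.

SQL:
SELECT a.name, b.name AS category
FROM products a
INNER JOIN categories b ON a.category_id = b.id

Result:
name    | category   
--------+------------
Speaker | Electronics
Cable   | Apparel    
Router  | Outdoor    


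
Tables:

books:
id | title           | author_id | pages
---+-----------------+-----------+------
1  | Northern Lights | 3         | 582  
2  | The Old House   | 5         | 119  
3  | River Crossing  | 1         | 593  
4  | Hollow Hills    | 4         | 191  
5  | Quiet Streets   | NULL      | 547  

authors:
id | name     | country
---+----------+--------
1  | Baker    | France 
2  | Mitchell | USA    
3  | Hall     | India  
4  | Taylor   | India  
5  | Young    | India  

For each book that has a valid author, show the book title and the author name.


INNER JOIN keeps only books rows whose author_id matches an id in authors. Walk through each book:
  - book 1 (Northern Lights): author_id=3 -> matches Hall
  - book 2 (The Old House): author_id=5 -> matches Young
  - book 3 (River Crossing): author_id=1 -> matches Baker
  - book 4 (Hollow Hills): author_id=4 -> matches Taylor
  - book 5 (Quiet Streets): author_id=NULL, no match -> dropped
So 1 of 5 rows is dropped.

SQL:
SELECT a.title, b.name AS author
FROM books a
INNER JOIN authors b ON a.author_id = b.id

Result:
title           | author
----------------+-------
Northern Lights | Hall  
The Old House   | Young 
River Crossing  | Baker 
Hollow Hills    | Taylor


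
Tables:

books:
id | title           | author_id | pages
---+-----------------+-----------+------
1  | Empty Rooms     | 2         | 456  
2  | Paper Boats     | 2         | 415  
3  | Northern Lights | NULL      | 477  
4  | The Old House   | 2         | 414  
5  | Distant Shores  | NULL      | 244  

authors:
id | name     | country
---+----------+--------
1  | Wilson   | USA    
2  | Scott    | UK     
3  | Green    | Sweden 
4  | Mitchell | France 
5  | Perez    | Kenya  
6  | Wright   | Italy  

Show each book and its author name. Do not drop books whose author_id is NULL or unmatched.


LEFT JOIN keeps every row from books (the left table); where author_id has no match in authors, the author columns become NULL. Walk through each book:
  - book 1 (Empty Rooms): author_id=2 -> matches Scott
  - book 2 (Paper Boats): author_id=2 -> matches Scott
  - book 3 (Northern Lights): author_id=NULL, no match -> kept with NULL
  - book 4 (The Old House): author_id=2 -> matches Scott
  - book 5 (Distant Shores): author_id=NULL, no match -> kept with NULL
All 5 rows appear; 2 have NULL author.

SQL:
SELECT a.title, b.name AS author
FROM books a
LEFT JOIN authors b ON a.author_id = b.id

Result:
title           | author
----------------+-------
Empty Rooms     | Scott 
Paper Boats     | Scott 
Northern Lights | NULL  
The Old House   | Scott 
Distant Shores  | NULL  


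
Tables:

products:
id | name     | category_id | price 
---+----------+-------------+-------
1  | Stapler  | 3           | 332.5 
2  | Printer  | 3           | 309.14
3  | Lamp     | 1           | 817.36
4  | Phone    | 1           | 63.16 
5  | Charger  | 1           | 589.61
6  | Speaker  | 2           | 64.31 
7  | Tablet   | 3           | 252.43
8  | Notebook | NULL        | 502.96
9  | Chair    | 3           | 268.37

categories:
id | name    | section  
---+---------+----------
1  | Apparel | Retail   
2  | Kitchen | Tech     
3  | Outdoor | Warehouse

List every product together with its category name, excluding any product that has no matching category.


INNER JOIN keeps only products rows whose category_id matches an id in categories. Walk through each product:
  - product 1 (Stapler): category_id=3 -> matches Outdoor
  - product 2 (Printer): category_id=3 -> matches Outdoor
  - product 3 (Lamp): category_id=1 -> matches Apparel
  - product 4 (Phone): category_id=1 -> matches Apparel
  - product 5 (Charger): category_id=1 -> matches Apparel
  - product 6 (Speaker): category_id=2 -> matches Kitchen
  - product 7 (Tablet): category_id=3 -> matches Outdoor
  - product 8 (Notebook): category_id=NULL, no match -> dropped
  - product 9 (Chair): category_id=3 -> matches Outdoor
So 1 of 9 rows is dropped.

SQL:
SELECT a.name, b.name AS category
FROM products a
INNER JOIN categories b ON a.category_id = b.id

Result:
name    | category
--------+---------
Stapler | Outdoor 
Printer | Outdoor 
Lamp    | Apparel 
Phone   | Apparel 
Charger | Apparel 
Speaker | Kitchen 
Tablet  | Outdoor 
Chair   | Outdoor 


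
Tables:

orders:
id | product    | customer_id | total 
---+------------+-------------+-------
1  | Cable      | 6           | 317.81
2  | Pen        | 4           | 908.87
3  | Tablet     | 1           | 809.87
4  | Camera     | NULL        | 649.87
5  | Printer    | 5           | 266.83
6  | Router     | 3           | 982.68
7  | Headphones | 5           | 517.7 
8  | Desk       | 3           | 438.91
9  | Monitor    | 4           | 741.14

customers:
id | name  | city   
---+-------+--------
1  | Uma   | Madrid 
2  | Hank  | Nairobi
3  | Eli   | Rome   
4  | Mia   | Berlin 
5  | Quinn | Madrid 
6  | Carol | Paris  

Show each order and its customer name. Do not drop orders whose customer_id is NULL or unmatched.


LEFT JOIN keeps every row from orders (the left table); where customer_id has no match in customers, the customer columns become NULL. Walk through each order:
  - order 1 (Cable): customer_id=6 -> matches Carol
  - order 2 (Pen): customer_id=4 -> matches Mia
  - order 3 (Tablet): customer_id=1 -> matches Uma
  - order 4 (Camera): customer_id=NULL, no match -> kept with NULL
  - order 5 (Printer): customer_id=5 -> matches Quinn
  - order 6 (Router): customer_id=3 -> matches Eli
  - order 7 (Headphones): customer_id=5 -> matches Quinn
  - order 8 (Desk): customer_id=3 -> matches Eli
  - order 9 (Monitor): customer_id=4 -> matches Mia
All 9 rows appear; 1 has NULL customer.

SQL:
SELECT a.product, b.name AS customer
FROM orders a
LEFT JOIN customers b ON a.customer_id = b.id

Result:
product    | customer
-----------+---------
Cable      | Carol   
Pen        | Mia     
Tablet     | Uma     
Camera     | NULL    
Printer    | Quinn   
Router     | Eli     
Headphones | Quinn   
Desk       | Eli     
Monitor    | Mia     


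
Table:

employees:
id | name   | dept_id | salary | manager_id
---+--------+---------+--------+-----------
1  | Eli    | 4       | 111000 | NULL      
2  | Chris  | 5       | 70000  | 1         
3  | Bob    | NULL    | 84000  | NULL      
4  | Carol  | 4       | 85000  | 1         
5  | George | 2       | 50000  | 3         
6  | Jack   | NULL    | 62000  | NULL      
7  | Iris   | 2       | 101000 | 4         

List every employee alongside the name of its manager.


This is a self-join: employees is joined to a second copy of itself, matching each row's manager_id to another row's id. Use LEFT JOIN so rows with manager_id=NULL are kept.
  - employee 1 (Eli): manager_id=NULL -> NULL
  - employee 2 (Chris): manager_id=1 -> Eli
  - employee 3 (Bob): manager_id=NULL -> NULL
  - employee 4 (Carol): manager_id=1 -> Eli
  - employee 5 (George): manager_id=3 -> Bob
  - employee 6 (Jack): manager_id=NULL -> NULL
  - employee 7 (Iris): manager_id=4 -> Carol

SQL:
SELECT a.name AS item, b.name AS manager
FROM employees a
LEFT JOIN employees b ON a.manager_id = b.id

Result:
item   | manager
-------+--------
Eli    | NULL   
Chris  | Eli    
Bob    | NULL   
Carol  | Eli    
George | Bob    
Jack   | NULL   
Iris   | Carol  


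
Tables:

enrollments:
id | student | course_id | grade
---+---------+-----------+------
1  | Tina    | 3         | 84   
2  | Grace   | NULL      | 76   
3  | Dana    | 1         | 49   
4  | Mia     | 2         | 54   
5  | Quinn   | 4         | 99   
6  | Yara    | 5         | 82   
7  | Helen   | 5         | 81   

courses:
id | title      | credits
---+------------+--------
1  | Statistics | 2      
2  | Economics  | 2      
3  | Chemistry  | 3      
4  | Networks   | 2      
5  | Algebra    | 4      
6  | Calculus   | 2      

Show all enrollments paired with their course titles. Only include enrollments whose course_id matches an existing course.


INNER JOIN keeps only enrollments rows whose course_id matches an id in courses. Walk through each enrollment:
  - enrollment 1 (Tina): course_id=3 -> matches Chemistry
  - enrollment 2 (Grace): course_id=NULL, no match -> dropped
  - enrollment 3 (Dana): course_id=1 -> matches Statistics
  - enrollment 4 (Mia): course_id=2 -> matches Economics
  - enrollment 5 (Quinn): course_id=4 -> matches Networks
  - enrollment 6 (Yara): course_id=5 -> matches Algebra
  - enrollment 7 (Helen): course_id=5 -> matches Algebra
So 1 of 7 rows is dropped.

SQL:
SELECT a.student, b.title AS course
FROM enrollments a
INNER JOIN courses b ON a.course_id = b.id

Result:
student | course    
--------+-----------
Tina    | Chemistry 
Dana    | Statistics
Mia     | Economics 
Quinn   | Networks  
Yara    | Algebra   
Helen   | Algebra   


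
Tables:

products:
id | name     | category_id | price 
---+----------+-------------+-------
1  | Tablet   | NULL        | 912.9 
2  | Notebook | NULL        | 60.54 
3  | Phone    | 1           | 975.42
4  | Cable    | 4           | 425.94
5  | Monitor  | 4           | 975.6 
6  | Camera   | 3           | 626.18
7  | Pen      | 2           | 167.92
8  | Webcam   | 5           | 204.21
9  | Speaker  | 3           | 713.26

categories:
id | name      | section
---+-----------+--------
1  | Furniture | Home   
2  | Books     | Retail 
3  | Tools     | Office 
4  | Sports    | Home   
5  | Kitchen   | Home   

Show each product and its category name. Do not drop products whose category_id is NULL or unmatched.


LEFT JOIN keeps every row from products (the left table); where category_id has no match in categories, the category columns become NULL. Walk through each product:
  - product 1 (Tablet): category_id=NULL, no match -> kept with NULL
  - product 2 (Notebook): category_id=NULL, no match -> kept with NULL
  - product 3 (Phone): category_id=1 -> matches Furniture
  - product 4 (Cable): category_id=4 -> matches Sports
  - product 5 (Monitor): category_id=4 -> matches Sports
  - product 6 (Camera): category_id=3 -> matches Tools
  - product 7 (Pen): category_id=2 -> matches Books
  - product 8 (Webcam): category_id=5 -> matches Kitchen
  - product 9 (Speaker): category_id=3 -> matches Tools
All 9 rows appear; 2 have NULL category.

SQL:
SELECT a.name, b.name AS category
FROM products a
LEFT JOIN categories b ON a.category_id = b.id

Result:
name     | category 
---------+----------
Tablet   | NULL     
Notebook | NULL     
Phone    | Furniture
Cable    | Sports   
Monitor  | Sports   
Camera   | Tools    
Pen      | Books    
Webcam   | Kitchen  
Speaker  | Tools    


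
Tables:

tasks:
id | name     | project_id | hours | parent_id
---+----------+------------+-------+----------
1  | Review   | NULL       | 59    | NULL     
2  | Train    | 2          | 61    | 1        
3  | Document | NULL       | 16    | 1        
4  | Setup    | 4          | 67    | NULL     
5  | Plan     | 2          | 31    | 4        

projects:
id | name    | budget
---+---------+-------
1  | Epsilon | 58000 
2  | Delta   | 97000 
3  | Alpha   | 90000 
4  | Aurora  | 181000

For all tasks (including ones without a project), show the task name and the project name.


LEFT JOIN keeps every row from tasks (the left table); where project_id has no match in projects, the project columns become NULL. Walk through each task:
  - task 1 (Review): project_id=NULL, no match -> kept with NULL
  - task 2 (Train): project_id=2 -> matches Delta
  - task 3 (Document): project_id=NULL, no match -> kept with NULL
  - task 4 (Setup): project_id=4 -> matches Aurora
  - task 5 (Plan): project_id=2 -> matches Delta
All 5 rows appear; 2 have NULL project.

SQL:
SELECT a.name, b.name AS project
FROM tasks a
LEFT JOIN projects b ON a.project_id = b.id

Result:
name     | project
---------+--------
Review   | NULL   
Train    | Delta  
Document | NULL   
Setup    | Aurora 
Plan     | Delta  
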